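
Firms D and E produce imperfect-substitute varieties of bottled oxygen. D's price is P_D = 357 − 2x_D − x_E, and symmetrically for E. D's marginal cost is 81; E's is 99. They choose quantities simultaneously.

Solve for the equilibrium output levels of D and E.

Firm D's profit: π = x_D(357 − 2x_D − x_E) − 81x_D.
∂π/∂x_D = 276 − 4x_D − x_E = 0 ⇒ x_D = 69 − 0.25x_E.
Similarly x_E = 64.5 − 0.25x_D.
Solving the two reaction functions simultaneously: (1 − (−0.25)(−0.25))x_D = 69 − 0.25·64.5, so 0.9375x_D = 52.875 and x_D = 56.4.
Then x_E = 64.5 − 0.25·56.4 = 50.4.

56.4, 50.4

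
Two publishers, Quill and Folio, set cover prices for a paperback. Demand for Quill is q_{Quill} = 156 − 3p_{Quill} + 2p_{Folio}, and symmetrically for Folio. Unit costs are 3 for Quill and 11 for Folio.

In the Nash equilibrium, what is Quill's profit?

4740.1875

Quill's profit: π = (p_{Quill} − 3)(156 − 3p_{Quill} + 2p_{Folio}).
∂π/∂p_{Quill} = 165 − 6p_{Quill} + 2p_{Folio} = 0 ⇒ p_{Quill} = 27.5 + (1/3)p_{Folio}.
Similarly p_{Folio} = 31.5 + (1/3)p_{Quill}.
Plugging p_{Folio} into Quill's best response: p_{Quill} = 27.5 + (1/3)(31.5 + (1/3)p_{Quill}) ⇒ (8/9)p_{Quill} = 38, so p_{Quill} = 42.75.
Then p_{Folio} = 31.5 + (1/3)·42.75 = 45.75.
q_{Quill} = 156 − 3·42.75 + 2·45.75 = 119.25.
Profit = (42.75 − 3)·119.25 = 4740.1875.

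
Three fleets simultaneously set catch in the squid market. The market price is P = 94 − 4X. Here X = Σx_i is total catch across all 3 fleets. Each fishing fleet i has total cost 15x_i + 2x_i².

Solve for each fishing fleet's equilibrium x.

A representative fishing fleet's profit is π_i = x_i(94 − 4X) − 15x_i − 2x_i², with X = x_i + Σ_{j≠i} x_j.
First-order condition: 79 − 12x_i − 4Σ_{j≠i} x_j = 0.
In a symmetric equilibrium every fishing fleet chooses the same x, so Σ_{j≠i} x_j = 2x. The condition becomes 79 − 20x = 0, giving x = 79/20 = 3.95.

3.95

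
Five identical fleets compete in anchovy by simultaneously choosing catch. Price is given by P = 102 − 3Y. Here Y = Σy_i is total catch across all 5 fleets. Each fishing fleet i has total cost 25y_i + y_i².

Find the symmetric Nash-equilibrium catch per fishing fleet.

A representative fishing fleet's profit is π_i = y_i(102 − 3Y) − 25y_i − y_i², with Y = y_i + Σ_{j≠i} y_j.
First-order condition: 77 − 8y_i − 3Σ_{j≠i} y_j = 0.
With identical fishing fleets, set every y_j = y: then 77 − 8y − 12y = 0, i.e. y = 77/20 = 3.85.

3.85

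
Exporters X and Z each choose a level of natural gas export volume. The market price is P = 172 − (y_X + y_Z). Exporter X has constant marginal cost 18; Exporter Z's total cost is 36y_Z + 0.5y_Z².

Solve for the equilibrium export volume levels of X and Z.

65.2, 23.6

Exporter X's profit: π = y_X(172 − (y_X + y_Z)) − 18y_X.
∂π/∂y_X = 154 − 2y_X − y_Z = 0, so y_X = 77 − 0.5y_Z.
For Z: ∂π/∂y_Z = 136 − 3y_Z − y_X = 0 ⇒ y_Z = 136/3 − (1/3)y_X.
Solving the two reaction functions simultaneously: (1 − (−0.5)(−1/3))y_X = 77 − 0.5·(136/3), so (5/6)y_X = 163/3 and y_X = 65.2.
Then y_Z = 136/3 − (1/3)·65.2 = 23.6.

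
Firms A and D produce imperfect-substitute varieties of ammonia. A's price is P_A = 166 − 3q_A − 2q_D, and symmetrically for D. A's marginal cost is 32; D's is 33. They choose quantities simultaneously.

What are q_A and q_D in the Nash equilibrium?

Firm A's profit: π = q_A(166 − 3q_A − 2q_D) − 32q_A.
∂π/∂q_A = 134 − 6q_A − 2q_D = 0 ⇒ q_A = 67/3 − (1/3)q_D.
Similarly q_D = 133/6 − (1/3)q_A.
Plugging q_D into A's best response: q_A = 67/3 − (1/3)(133/6 − (1/3)q_A) ⇒ (8/9)q_A = 269/18, so q_A = 16.8125.
Then q_D = 133/6 − (1/3)·16.8125 = 16.5625.

16.8125, 16.5625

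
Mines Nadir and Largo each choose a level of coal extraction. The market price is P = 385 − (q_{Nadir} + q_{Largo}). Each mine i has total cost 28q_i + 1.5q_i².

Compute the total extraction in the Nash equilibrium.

119

Mine Nadir's profit: π = q_{Nadir}(385 − (q_{Nadir} + q_{Largo})) − 28q_{Nadir} − 1.5q_{Nadir}².
∂π/∂q_{Nadir} = 357 − 5q_{Nadir} − q_{Largo} = 0, so q_{Nadir} = 71.4 − 0.2q_{Largo}.
By symmetry q_{Largo} = q_{Nadir}; substituting into the reaction function, 1.2q_{Nadir} = 71.4 and q_{Nadir} = 59.5.
Total extraction: 59.5 + 59.5 = 119.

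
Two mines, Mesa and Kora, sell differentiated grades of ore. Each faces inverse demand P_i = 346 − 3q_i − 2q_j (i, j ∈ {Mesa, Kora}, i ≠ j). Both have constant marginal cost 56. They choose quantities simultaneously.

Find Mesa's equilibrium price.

Mine Mesa's profit: π = q_{Mesa}(346 − 3q_{Mesa} − 2q_{Kora}) − 56q_{Mesa}.
∂π/∂q_{Mesa} = 290 − 6q_{Mesa} − 2q_{Kora} = 0 ⇒ q_{Mesa} = 145/3 − (1/3)q_{Kora}.
The game is symmetric, so in equilibrium q_{Kora} = q_{Mesa}: the reaction function gives (4/3)q_{Mesa} = 145/3, hence q_{Mesa} = 36.25.
P_{Mesa} = 346 − 3·36.25 − 2·36.25 = 164.75.

164.75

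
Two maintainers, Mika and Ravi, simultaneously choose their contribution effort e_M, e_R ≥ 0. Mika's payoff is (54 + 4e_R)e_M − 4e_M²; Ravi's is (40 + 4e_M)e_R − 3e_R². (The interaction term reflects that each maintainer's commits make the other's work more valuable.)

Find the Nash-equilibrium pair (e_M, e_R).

Expanding Mika's payoff: 54e_M + 4e_Re_M − 4e_M².
∂π/∂e_M = 54 + 4e_R − 8e_M = 0, so e_M = 6.75 + 0.5e_R.
Likewise for Ravi: e_R = 20/3 + (2/3)e_M.
Substituting the second reaction function into the first: e_M = 6.75 + 0.5(20/3 + (2/3)e_M), which gives (2/3)e_M = 121/12 ⇒ e_M = 15.125.
Then e_R = 20/3 + (2/3)·15.125 = 16.75.

15.125, 16.75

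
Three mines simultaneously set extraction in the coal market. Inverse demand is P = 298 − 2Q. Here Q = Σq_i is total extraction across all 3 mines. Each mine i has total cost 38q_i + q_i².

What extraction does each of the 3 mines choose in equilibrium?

A representative mine's profit is π_i = q_i(298 − 2Q) − 38q_i − q_i², with Q = q_i + Σ_{j≠i} q_j.
First-order condition: 260 − 6q_i − 2Σ_{j≠i} q_j = 0.
Imposing symmetry (q_j = q for all j) turns Σ_{j≠i} q_j into 2q, so 260 = 10q and q = 26.

26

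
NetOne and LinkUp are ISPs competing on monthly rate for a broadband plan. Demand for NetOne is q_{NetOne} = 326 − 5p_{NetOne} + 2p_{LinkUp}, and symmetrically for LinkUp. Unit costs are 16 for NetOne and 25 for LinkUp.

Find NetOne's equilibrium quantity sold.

178.4375

NetOne's profit: π = (p_{NetOne} − 16)(326 − 5p_{NetOne} + 2p_{LinkUp}).
∂π/∂p_{NetOne} = 406 − 10p_{NetOne} + 2p_{LinkUp} = 0 ⇒ p_{NetOne} = 40.6 + 0.2p_{LinkUp}.
Similarly p_{LinkUp} = 45.1 + 0.2p_{NetOne}.
Solving the two reaction functions simultaneously: (1 − (0.2)(0.2))p_{NetOne} = 40.6 + 0.2·45.1, so 0.96p_{NetOne} = 49.62 and p_{NetOne} = 51.6875.
Then p_{LinkUp} = 45.1 + 0.2·51.6875 = 55.4375.
q_{NetOne} = 326 − 5·51.6875 + 2·55.4375 = 178.4375.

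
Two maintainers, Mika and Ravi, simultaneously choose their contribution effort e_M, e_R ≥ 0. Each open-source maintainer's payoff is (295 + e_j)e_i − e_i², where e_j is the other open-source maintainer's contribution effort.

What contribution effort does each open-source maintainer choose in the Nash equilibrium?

295

Mika's payoff is (295 + e_R)e_M − e_M².
∂π/∂e_M = 295 + e_R − 2e_M = 0, so e_M = 147.5 + 0.5e_R.
The game is symmetric, so in equilibrium e_R = e_M: the reaction function gives 0.5e_M = 147.5, hence e_M = 295.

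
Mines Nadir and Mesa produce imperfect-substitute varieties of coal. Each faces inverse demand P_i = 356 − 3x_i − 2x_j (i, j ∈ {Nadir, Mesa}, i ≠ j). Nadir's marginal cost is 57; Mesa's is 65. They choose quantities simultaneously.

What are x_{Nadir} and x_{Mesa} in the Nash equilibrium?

Mine Nadir's profit: π = x_{Nadir}(356 − 3x_{Nadir} − 2x_{Mesa}) − 57x_{Nadir}.
∂π/∂x_{Nadir} = 299 − 6x_{Nadir} − 2x_{Mesa} = 0 ⇒ x_{Nadir} = 299/6 − (1/3)x_{Mesa}.
Similarly x_{Mesa} = 48.5 − (1/3)x_{Nadir}.
Plugging x_{Mesa} into Nadir's best response: x_{Nadir} = 299/6 − (1/3)(48.5 − (1/3)x_{Nadir}) ⇒ (8/9)x_{Nadir} = 101/3, so x_{Nadir} = 37.875.
Then x_{Mesa} = 48.5 − (1/3)·37.875 = 35.875.

37.875, 35.875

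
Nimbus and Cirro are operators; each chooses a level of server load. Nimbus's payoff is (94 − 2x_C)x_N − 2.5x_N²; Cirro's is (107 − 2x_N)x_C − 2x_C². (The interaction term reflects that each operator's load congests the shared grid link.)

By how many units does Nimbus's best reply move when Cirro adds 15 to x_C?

-6

Expanding Nimbus's payoff: 94x_N − 2x_Cx_N − 2.5x_N².
∂π/∂x_N = 94 − 2x_C − 5x_N = 0, so x_N = 18.8 − 0.4x_C.
The reaction-function slope is −0.4, so a 15-unit rise in x_C moves x_N by −0.4 × 15 = −6. Nimbus's best response falls — the actions are strategic substitutes.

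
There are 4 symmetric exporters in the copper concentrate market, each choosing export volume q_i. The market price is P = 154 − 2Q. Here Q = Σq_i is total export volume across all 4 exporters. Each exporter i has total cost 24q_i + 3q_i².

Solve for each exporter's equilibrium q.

A representative exporter's profit is π_i = q_i(154 − 2Q) − 24q_i − 3q_i², with Q = q_i + Σ_{j≠i} q_j.
First-order condition: 130 − 10q_i − 2Σ_{j≠i} q_j = 0.
Imposing symmetry (q_j = q for all j) turns Σ_{j≠i} q_j into 3q, so 130 = 16q and q = 8.125.

8.125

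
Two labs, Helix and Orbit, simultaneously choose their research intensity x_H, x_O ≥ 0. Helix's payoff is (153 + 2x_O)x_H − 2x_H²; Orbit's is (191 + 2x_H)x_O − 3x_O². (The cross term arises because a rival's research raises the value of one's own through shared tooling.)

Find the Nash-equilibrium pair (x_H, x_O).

65, 53.5

Expanding Helix's payoff: 153x_H + 2x_Ox_H − 2x_H².
∂π/∂x_H = 153 + 2x_O − 4x_H = 0, so x_H = 38.25 + 0.5x_O.
Likewise for Orbit: x_O = 191/6 + (1/3)x_H.
Solving the two reaction functions simultaneously: (1 − (0.5)(1/3))x_H = 38.25 + 0.5·(191/6), so (5/6)x_H = 325/6 and x_H = 65.
Then x_O = 191/6 + (1/3)·65 = 53.5.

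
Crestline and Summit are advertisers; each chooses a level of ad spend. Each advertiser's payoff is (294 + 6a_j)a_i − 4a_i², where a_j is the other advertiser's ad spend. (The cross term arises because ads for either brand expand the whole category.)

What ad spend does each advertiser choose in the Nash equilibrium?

147

Crestline's payoff is (294 + 6a_S)a_C − 4a_C².
∂π/∂a_C = 294 + 6a_S − 8a_C = 0, so a_C = 36.75 + 0.75a_S.
The game is symmetric, so in equilibrium a_S = a_C: the reaction function gives 0.25a_C = 36.75, hence a_C = 147.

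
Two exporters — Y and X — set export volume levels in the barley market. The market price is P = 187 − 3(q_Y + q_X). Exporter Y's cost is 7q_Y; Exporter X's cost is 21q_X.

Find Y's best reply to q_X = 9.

Exporter Y's profit: π = q_Y(187 − 3(q_Y + q_X)) − 7q_Y.
∂π/∂q_Y = 180 − 6q_Y − 3q_X = 0, so q_Y = 30 − 0.5q_X.
At q_X = 9: q_Y = 30 − 0.5·9 = 25.5.

25.5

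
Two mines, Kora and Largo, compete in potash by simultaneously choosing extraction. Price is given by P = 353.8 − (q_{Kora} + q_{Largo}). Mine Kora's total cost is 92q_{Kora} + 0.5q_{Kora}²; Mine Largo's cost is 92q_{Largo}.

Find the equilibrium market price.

Mine Kora's profit: π = q_{Kora}(353.8 − (q_{Kora} + q_{Largo})) − 92q_{Kora} − 0.5q_{Kora}².
∂π/∂q_{Kora} = 261.8 − 3q_{Kora} − q_{Largo} = 0, so q_{Kora} = 1309/15 − (1/3)q_{Largo}.
For Largo: ∂π/∂q_{Largo} = 261.8 − 2q_{Largo} − q_{Kora} = 0 ⇒ q_{Largo} = 130.9 − 0.5q_{Kora}.
Plugging q_{Largo} into Kora's best response: q_{Kora} = 1309/15 − (1/3)(130.9 − 0.5q_{Kora}) ⇒ (5/6)q_{Kora} = 1309/30, so q_{Kora} = 52.36.
Then q_{Largo} = 130.9 − 0.5·52.36 = 104.72.
Equilibrium price: P = 353.8 − 157.08 = 196.72.

196.72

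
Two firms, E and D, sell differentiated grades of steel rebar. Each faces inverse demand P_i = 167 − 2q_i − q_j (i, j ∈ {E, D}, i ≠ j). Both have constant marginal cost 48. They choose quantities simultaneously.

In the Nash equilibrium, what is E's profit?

Firm E's profit: π = q_E(167 − 2q_E − q_D) − 48q_E.
∂π/∂q_E = 119 − 4q_E − q_D = 0 ⇒ q_E = 29.75 − 0.25q_D.
Setting q_E = q_D in the reaction function: q_E = 29.75 − 0.25q_E, so q_E = 29.75 / 1.25 = 23.8.
P_E = 167 − 2·23.8 − 23.8 = 95.6.
Profit = (95.6 − 48)·23.8 = 1132.88.

1132.88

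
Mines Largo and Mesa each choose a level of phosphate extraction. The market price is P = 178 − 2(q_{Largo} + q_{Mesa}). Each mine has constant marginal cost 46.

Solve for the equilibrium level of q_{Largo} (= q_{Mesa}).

22

Mine Largo's profit: π = q_{Largo}(178 − 2(q_{Largo} + q_{Mesa})) − 46q_{Largo}.
∂π/∂q_{Largo} = 132 − 4q_{Largo} − 2q_{Mesa} = 0, so q_{Largo} = 33 − 0.5q_{Mesa}.
The game is symmetric, so in equilibrium q_{Mesa} = q_{Largo}: the reaction function gives 1.5q_{Largo} = 33, hence q_{Largo} = 22.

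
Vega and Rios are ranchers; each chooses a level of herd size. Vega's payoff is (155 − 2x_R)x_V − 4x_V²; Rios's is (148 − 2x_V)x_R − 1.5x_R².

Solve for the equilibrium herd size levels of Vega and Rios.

Expanding Vega's payoff: 155x_V − 2x_Rx_V − 4x_V².
∂π/∂x_V = 155 − 2x_R − 8x_V = 0, so x_V = 19.375 − 0.25x_R.
Likewise for Rios: x_R = 148/3 − (2/3)x_V.
Substituting the second reaction function into the first: x_V = 19.375 − 0.25(148/3 − (2/3)x_V), which gives (5/6)x_V = 169/24 ⇒ x_V = 8.45.
Then x_R = 148/3 − (2/3)·8.45 = 43.7.

8.45, 43.7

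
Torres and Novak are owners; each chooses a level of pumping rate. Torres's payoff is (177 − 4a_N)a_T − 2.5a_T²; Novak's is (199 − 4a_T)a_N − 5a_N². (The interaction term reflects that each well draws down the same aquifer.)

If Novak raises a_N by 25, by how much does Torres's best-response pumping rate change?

-20

Expanding Torres's payoff: 177a_T − 4a_Na_T − 2.5a_T².
∂π/∂a_T = 177 − 4a_N − 5a_T = 0, so a_T = 35.4 − 0.8a_N.
The reaction-function slope is −0.8, so a 25-unit rise in a_N moves a_T by −0.8 × 25 = −20. Torres's best response falls — the actions are strategic substitutes.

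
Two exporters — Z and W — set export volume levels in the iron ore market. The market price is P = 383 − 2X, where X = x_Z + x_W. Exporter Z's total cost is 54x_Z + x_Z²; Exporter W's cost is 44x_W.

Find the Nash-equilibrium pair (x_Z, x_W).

31.9, 68.8

Exporter Z's profit: π = x_Z(383 − 2(x_Z + x_W)) − 54x_Z − x_Z².
∂π/∂x_Z = 329 − 6x_Z − 2x_W = 0, so x_Z = 329/6 − (1/3)x_W.
For W: ∂π/∂x_W = 339 − 4x_W − 2x_Z = 0 ⇒ x_W = 84.75 − 0.5x_Z.
Substituting the second reaction function into the first: x_Z = 329/6 − (1/3)(84.75 − 0.5x_Z), which gives (5/6)x_Z = 319/12 ⇒ x_Z = 31.9.
Then x_W = 84.75 − 0.5·31.9 = 68.8.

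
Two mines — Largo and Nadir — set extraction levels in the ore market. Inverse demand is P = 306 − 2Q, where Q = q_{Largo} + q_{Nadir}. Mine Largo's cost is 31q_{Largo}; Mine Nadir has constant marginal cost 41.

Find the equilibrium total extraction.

Mine Largo's profit: π = q_{Largo}(306 − 2(q_{Largo} + q_{Nadir})) − 31q_{Largo}.
∂π/∂q_{Largo} = 275 − 4q_{Largo} − 2q_{Nadir} = 0, so q_{Largo} = 68.75 − 0.5q_{Nadir}.
By the same steps for Nadir: q_{Nadir} = 66.25 − 0.5q_{Largo}.
Substituting the second reaction function into the first: q_{Largo} = 68.75 − 0.5(66.25 − 0.5q_{Largo}), which gives 0.75q_{Largo} = 35.625 ⇒ q_{Largo} = 47.5.
Then q_{Nadir} = 66.25 − 0.5·47.5 = 42.5.
Total extraction: 47.5 + 42.5 = 90.

90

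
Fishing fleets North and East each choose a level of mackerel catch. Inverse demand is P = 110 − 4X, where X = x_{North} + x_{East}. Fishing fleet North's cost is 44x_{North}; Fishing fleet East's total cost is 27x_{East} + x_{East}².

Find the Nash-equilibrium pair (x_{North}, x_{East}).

5.125, 6.25

Fishing fleet North's profit: π = x_{North}(110 − 4(x_{North} + x_{East})) − 44x_{North}.
∂π/∂x_{North} = 66 − 8x_{North} − 4x_{East} = 0, so x_{North} = 8.25 − 0.5x_{East}.
For East: ∂π/∂x_{East} = 83 − 10x_{East} − 4x_{North} = 0 ⇒ x_{East} = 8.3 − 0.4x_{North}.
Plugging x_{East} into North's best response: x_{North} = 8.25 − 0.5(8.3 − 0.4x_{North}) ⇒ 0.8x_{North} = 4.1, so x_{North} = 5.125.
Then x_{East} = 8.3 − 0.4·5.125 = 6.25.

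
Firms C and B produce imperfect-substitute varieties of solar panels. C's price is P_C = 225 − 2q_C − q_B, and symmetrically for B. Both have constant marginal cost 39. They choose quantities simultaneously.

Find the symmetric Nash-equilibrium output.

Firm C's profit: π = q_C(225 − 2q_C − q_B) − 39q_C.
∂π/∂q_C = 186 − 4q_C − q_B = 0 ⇒ q_C = 46.5 − 0.25q_B.
The game is symmetric, so in equilibrium q_B = q_C: the reaction function gives 1.25q_C = 46.5, hence q_C = 37.2.

37.2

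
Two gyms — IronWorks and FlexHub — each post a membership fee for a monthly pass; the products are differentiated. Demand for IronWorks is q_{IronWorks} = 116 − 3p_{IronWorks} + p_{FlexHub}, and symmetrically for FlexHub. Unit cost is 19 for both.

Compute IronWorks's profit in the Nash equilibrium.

730.08

IronWorks's profit: π = (p_{IronWorks} − 19)(116 − 3p_{IronWorks} + p_{FlexHub}).
∂π/∂p_{IronWorks} = 173 − 6p_{IronWorks} + p_{FlexHub} = 0 ⇒ p_{IronWorks} = 173/6 + (1/6)p_{FlexHub}.
The game is symmetric, so in equilibrium p_{FlexHub} = p_{IronWorks}: the reaction function gives (5/6)p_{IronWorks} = 173/6, hence p_{IronWorks} = 34.6.
q_{IronWorks} = 116 − 3·34.6 + 34.6 = 46.8.
Profit = (34.6 − 19)·46.8 = 730.08.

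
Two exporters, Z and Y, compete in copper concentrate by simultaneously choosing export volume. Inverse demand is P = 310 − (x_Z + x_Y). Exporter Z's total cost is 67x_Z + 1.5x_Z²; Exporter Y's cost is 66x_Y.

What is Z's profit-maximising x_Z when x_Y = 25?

43.6

Exporter Z's profit: π = x_Z(310 − (x_Z + x_Y)) − 67x_Z − 1.5x_Z².
∂π/∂x_Z = 243 − 5x_Z − x_Y = 0, so x_Z = 48.6 − 0.2x_Y.
At x_Y = 25: x_Z = 48.6 − 0.2·25 = 43.6.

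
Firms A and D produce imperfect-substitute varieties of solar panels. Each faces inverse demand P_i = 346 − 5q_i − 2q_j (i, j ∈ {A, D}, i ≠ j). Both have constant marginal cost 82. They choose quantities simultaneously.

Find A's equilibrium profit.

2420

Firm A's profit: π = q_A(346 − 5q_A − 2q_D) − 82q_A.
∂π/∂q_A = 264 − 10q_A − 2q_D = 0 ⇒ q_A = 26.4 − 0.2q_D.
Setting q_A = q_D in the reaction function: q_A = 26.4 − 0.2q_A, so q_A = 26.4 / 1.2 = 22.
P_A = 346 − 5·22 − 2·22 = 192.
Profit = (192 − 82)·22 = 2420.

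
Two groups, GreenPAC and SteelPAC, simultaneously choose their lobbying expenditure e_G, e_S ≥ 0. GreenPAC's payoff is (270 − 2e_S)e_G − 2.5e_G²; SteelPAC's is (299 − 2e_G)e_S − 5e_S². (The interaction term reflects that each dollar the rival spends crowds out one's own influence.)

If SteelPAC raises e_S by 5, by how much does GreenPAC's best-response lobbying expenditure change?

-2

Expanding GreenPAC's payoff: 270e_G − 2e_Se_G − 2.5e_G².
∂π/∂e_G = 270 − 2e_S − 5e_G = 0, so e_G = 54 − 0.4e_S.
The reaction-function slope is −0.4, so a 5-unit rise in e_S moves e_G by −0.4 × 5 = −2. GreenPAC's best response falls — the actions are strategic substitutes.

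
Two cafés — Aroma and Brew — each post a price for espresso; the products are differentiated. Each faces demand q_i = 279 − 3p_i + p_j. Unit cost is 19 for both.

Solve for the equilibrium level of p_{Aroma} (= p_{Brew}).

67.2

Aroma's profit: π = (p_{Aroma} − 19)(279 − 3p_{Aroma} + p_{Brew}).
∂π/∂p_{Aroma} = 336 − 6p_{Aroma} + p_{Brew} = 0 ⇒ p_{Aroma} = 56 + (1/6)p_{Brew}.
Setting p_{Aroma} = p_{Brew} in the reaction function: p_{Aroma} = 56 + (1/6)p_{Aroma}, so p_{Aroma} = 56 / (5/6) = 67.2.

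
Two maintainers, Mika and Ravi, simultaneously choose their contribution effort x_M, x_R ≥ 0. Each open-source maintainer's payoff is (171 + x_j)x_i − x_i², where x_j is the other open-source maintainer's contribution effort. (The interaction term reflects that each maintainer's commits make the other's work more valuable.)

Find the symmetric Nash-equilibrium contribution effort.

171

Mika's payoff is (171 + x_R)x_M − x_M².
∂π/∂x_M = 171 + x_R − 2x_M = 0, so x_M = 85.5 + 0.5x_R.
The game is symmetric, so in equilibrium x_R = x_M: the reaction function gives 0.5x_M = 85.5, hence x_M = 171.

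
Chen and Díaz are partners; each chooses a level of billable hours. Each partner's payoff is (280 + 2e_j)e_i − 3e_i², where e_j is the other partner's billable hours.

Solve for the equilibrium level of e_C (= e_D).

Chen's payoff is (280 + 2e_D)e_C − 3e_C².
∂π/∂e_C = 280 + 2e_D − 6e_C = 0, so e_C = 140/3 + (1/3)e_D.
By symmetry e_D = e_C; substituting into the reaction function, (2/3)e_C = 140/3 and e_C = 70.

70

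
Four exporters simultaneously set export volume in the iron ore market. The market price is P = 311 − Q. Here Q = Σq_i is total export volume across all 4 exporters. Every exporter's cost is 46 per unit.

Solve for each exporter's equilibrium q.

A representative exporter's profit is π_i = q_i(311 − Q) − 46q_i, with Q = q_i + Σ_{j≠i} q_j.
First-order condition: 265 − 2q_i − Σ_{j≠i} q_j = 0.
In a symmetric equilibrium every exporter chooses the same q, so Σ_{j≠i} q_j = 3q. The condition becomes 265 − 5q = 0, giving q = 265/5 = 53.

53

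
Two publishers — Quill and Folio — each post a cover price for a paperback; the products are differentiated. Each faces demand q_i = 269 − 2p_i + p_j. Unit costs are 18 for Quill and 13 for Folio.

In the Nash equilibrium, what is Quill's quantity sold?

Quill's profit: π = (p_{Quill} − 18)(269 − 2p_{Quill} + p_{Folio}).
∂π/∂p_{Quill} = 305 − 4p_{Quill} + p_{Folio} = 0 ⇒ p_{Quill} = 76.25 + 0.25p_{Folio}.
Similarly p_{Folio} = 73.75 + 0.25p_{Quill}.
Substituting the second reaction function into the first: p_{Quill} = 76.25 + 0.25(73.75 + 0.25p_{Quill}), which gives 0.9375p_{Quill} = 94.6875 ⇒ p_{Quill} = 101.
Then p_{Folio} = 73.75 + 0.25·101 = 99.
q_{Quill} = 269 − 2·101 + 99 = 166.

166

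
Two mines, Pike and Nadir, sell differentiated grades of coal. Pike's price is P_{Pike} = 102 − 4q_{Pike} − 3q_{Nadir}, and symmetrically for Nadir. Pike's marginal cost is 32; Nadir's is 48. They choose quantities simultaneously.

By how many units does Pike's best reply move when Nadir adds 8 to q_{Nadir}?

Mine Pike's profit: π = q_{Pike}(102 − 4q_{Pike} − 3q_{Nadir}) − 32q_{Pike}.
∂π/∂q_{Pike} = 70 − 8q_{Pike} − 3q_{Nadir} = 0 ⇒ q_{Pike} = 8.75 − 0.375q_{Nadir}.
The reaction-function slope is −0.375, so an 8-unit rise in q_{Nadir} moves q_{Pike} by −0.375 × 8 = −3. Pike's best response falls — the actions are strategic substitutes.

-3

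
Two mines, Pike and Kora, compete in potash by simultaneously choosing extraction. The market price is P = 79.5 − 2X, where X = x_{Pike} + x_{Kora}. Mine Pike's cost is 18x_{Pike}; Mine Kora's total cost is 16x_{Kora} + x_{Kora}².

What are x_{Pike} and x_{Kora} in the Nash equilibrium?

12.1, 6.55

Mine Pike's profit: π = x_{Pike}(79.5 − 2(x_{Pike} + x_{Kora})) − 18x_{Pike}.
∂π/∂x_{Pike} = 61.5 − 4x_{Pike} − 2x_{Kora} = 0, so x_{Pike} = 15.375 − 0.5x_{Kora}.
For Kora: ∂π/∂x_{Kora} = 63.5 − 6x_{Kora} − 2x_{Pike} = 0 ⇒ x_{Kora} = 127/12 − (1/3)x_{Pike}.
Substituting the second reaction function into the first: x_{Pike} = 15.375 − 0.5(127/12 − (1/3)x_{Pike}), which gives (5/6)x_{Pike} = 121/12 ⇒ x_{Pike} = 12.1.
Then x_{Kora} = 127/12 − (1/3)·12.1 = 6.55.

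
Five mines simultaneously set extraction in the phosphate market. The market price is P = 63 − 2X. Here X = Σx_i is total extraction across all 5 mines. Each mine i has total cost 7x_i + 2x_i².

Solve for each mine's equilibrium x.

3.5

A representative mine's profit is π_i = x_i(63 − 2X) − 7x_i − 2x_i², with X = x_i + Σ_{j≠i} x_j.
First-order condition: 56 − 8x_i − 2Σ_{j≠i} x_j = 0.
With identical mines, set every x_j = x: then 56 − 8x − 8x = 0, i.e. x = 56/16 = 3.5.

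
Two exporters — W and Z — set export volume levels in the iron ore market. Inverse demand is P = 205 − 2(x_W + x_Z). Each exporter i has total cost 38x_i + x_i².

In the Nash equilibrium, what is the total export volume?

41.75

Exporter W's profit: π = x_W(205 − 2(x_W + x_Z)) − 38x_W − x_W².
∂π/∂x_W = 167 − 6x_W − 2x_Z = 0, so x_W = 167/6 − (1/3)x_Z.
Setting x_W = x_Z in the reaction function: x_W = 167/6 − (1/3)x_W, so x_W = (167/6) / (4/3) = 20.875.
Total export volume: 20.875 + 20.875 = 41.75.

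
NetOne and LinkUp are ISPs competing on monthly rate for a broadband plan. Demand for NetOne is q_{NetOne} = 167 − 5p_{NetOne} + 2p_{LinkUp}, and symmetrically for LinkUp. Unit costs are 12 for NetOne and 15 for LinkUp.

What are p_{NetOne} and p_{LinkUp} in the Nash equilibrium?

NetOne's profit: π = (p_{NetOne} − 12)(167 − 5p_{NetOne} + 2p_{LinkUp}).
∂π/∂p_{NetOne} = 227 − 10p_{NetOne} + 2p_{LinkUp} = 0 ⇒ p_{NetOne} = 22.7 + 0.2p_{LinkUp}.
Similarly p_{LinkUp} = 24.2 + 0.2p_{NetOne}.
Plugging p_{LinkUp} into NetOne's best response: p_{NetOne} = 22.7 + 0.2(24.2 + 0.2p_{NetOne}) ⇒ 0.96p_{NetOne} = 27.54, so p_{NetOne} = 28.6875.
Then p_{LinkUp} = 24.2 + 0.2·28.6875 = 29.9375.

28.6875, 29.9375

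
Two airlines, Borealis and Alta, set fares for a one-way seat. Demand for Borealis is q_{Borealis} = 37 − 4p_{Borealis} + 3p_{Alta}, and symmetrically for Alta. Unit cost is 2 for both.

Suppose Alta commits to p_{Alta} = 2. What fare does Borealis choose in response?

6.375

Borealis's profit: π = (p_{Borealis} − 2)(37 − 4p_{Borealis} + 3p_{Alta}).
∂π/∂p_{Borealis} = 45 − 8p_{Borealis} + 3p_{Alta} = 0 ⇒ p_{Borealis} = 5.625 + 0.375p_{Alta}.
At p_{Alta} = 2: p_{Borealis} = 5.625 + 0.375·2 = 6.375.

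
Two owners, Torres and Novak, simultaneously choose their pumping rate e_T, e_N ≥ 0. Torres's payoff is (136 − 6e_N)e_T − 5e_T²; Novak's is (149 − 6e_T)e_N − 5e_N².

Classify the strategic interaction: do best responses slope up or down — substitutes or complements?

strategic substitutes

Expanding Torres's payoff: 136e_T − 6e_Ne_T − 5e_T².
∂π/∂e_T = 136 − 6e_N − 10e_T = 0, so e_T = 13.6 − 0.6e_N.
The best-response slope de_T/de_N = −0.6 < 0: the reaction function is downward-sloping, so the choices are strategic substitutes.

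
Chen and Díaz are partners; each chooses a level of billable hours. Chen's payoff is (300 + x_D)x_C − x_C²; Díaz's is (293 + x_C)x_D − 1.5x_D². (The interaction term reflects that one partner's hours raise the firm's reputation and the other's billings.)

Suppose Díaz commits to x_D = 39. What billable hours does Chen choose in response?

Expanding Chen's payoff: 300x_C + x_Dx_C − x_C².
∂π/∂x_C = 300 + x_D − 2x_C = 0, so x_C = 150 + 0.5x_D.
At x_D = 39: x_C = 150 + 0.5·39 = 169.5.

169.5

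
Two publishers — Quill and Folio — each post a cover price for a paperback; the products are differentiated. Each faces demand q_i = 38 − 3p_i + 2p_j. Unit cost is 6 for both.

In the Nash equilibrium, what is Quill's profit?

192

Quill's profit: π = (p_{Quill} − 6)(38 − 3p_{Quill} + 2p_{Folio}).
∂π/∂p_{Quill} = 56 − 6p_{Quill} + 2p_{Folio} = 0 ⇒ p_{Quill} = 28/3 + (1/3)p_{Folio}.
By symmetry p_{Folio} = p_{Quill}; substituting into the reaction function, (2/3)p_{Quill} = 28/3 and p_{Quill} = 14.
q_{Quill} = 38 − 3·14 + 2·14 = 24.
Profit = (14 − 6)·24 = 192.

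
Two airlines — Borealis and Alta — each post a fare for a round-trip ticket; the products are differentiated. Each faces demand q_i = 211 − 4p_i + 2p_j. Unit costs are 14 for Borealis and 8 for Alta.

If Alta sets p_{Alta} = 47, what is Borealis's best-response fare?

Borealis's profit: π = (p_{Borealis} − 14)(211 − 4p_{Borealis} + 2p_{Alta}).
∂π/∂p_{Borealis} = 267 − 8p_{Borealis} + 2p_{Alta} = 0 ⇒ p_{Borealis} = 33.375 + 0.25p_{Alta}.
At p_{Alta} = 47: p_{Borealis} = 33.375 + 0.25·47 = 45.125.

45.125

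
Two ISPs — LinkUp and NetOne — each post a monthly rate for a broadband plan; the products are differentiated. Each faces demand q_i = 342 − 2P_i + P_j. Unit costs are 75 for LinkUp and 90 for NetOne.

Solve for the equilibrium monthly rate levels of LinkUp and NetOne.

LinkUp's profit: π = (P_{LinkUp} − 75)(342 − 2P_{LinkUp} + P_{NetOne}).
∂π/∂P_{LinkUp} = 492 − 4P_{LinkUp} + P_{NetOne} = 0 ⇒ P_{LinkUp} = 123 + 0.25P_{NetOne}.
Similarly P_{NetOne} = 130.5 + 0.25P_{LinkUp}.
Plugging P_{NetOne} into LinkUp's best response: P_{LinkUp} = 123 + 0.25(130.5 + 0.25P_{LinkUp}) ⇒ 0.9375P_{LinkUp} = 155.625, so P_{LinkUp} = 166.
Then P_{NetOne} = 130.5 + 0.25·166 = 172.

166, 172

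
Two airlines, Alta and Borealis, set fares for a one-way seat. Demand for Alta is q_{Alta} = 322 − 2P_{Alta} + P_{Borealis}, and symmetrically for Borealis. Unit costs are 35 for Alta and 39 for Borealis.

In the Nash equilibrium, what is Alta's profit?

Alta's profit: π = (P_{Alta} − 35)(322 − 2P_{Alta} + P_{Borealis}).
∂π/∂P_{Alta} = 392 − 4P_{Alta} + P_{Borealis} = 0 ⇒ P_{Alta} = 98 + 0.25P_{Borealis}.
Similarly P_{Borealis} = 100 + 0.25P_{Alta}.
Solving the two reaction functions simultaneously: (1 − (0.25)(0.25))P_{Alta} = 98 + 0.25·100, so 0.9375P_{Alta} = 123 and P_{Alta} = 131.2.
Then P_{Borealis} = 100 + 0.25·131.2 = 132.8.
q_{Alta} = 322 − 2·131.2 + 132.8 = 192.4.
Profit = (131.2 − 35)·192.4 = 18508.88.

18508.88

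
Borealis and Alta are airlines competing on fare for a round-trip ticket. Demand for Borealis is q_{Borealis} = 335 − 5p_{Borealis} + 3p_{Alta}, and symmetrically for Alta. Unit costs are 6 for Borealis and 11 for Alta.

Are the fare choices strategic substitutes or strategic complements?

strategic complements

Borealis's profit: π = (p_{Borealis} − 6)(335 − 5p_{Borealis} + 3p_{Alta}).
∂π/∂p_{Borealis} = 365 − 10p_{Borealis} + 3p_{Alta} = 0 ⇒ p_{Borealis} = 36.5 + 0.3p_{Alta}.
The best-response slope dp_{Borealis}/dp_{Alta} = 0.3 > 0: the reaction function is upward-sloping, so the choices are strategic complements.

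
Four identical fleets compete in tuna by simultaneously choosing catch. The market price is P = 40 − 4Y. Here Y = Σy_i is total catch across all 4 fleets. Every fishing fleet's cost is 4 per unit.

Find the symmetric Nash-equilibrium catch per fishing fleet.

1.8

A representative fishing fleet's profit is π_i = y_i(40 − 4Y) − 4y_i, with Y = y_i + Σ_{j≠i} y_j.
First-order condition: 36 − 8y_i − 4Σ_{j≠i} y_j = 0.
Imposing symmetry (y_j = y for all j) turns Σ_{j≠i} y_j into 3y, so 36 = 20y and y = 1.8.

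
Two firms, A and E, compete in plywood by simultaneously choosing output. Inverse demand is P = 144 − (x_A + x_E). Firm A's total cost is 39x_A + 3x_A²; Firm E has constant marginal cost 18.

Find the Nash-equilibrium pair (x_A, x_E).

5.6, 60.2

Firm A's profit: π = x_A(144 − (x_A + x_E)) − 39x_A − 3x_A².
∂π/∂x_A = 105 − 8x_A − x_E = 0, so x_A = 13.125 − 0.125x_E.
For E: ∂π/∂x_E = 126 − 2x_E − x_A = 0 ⇒ x_E = 63 − 0.5x_A.
Substituting the second reaction function into the first: x_A = 13.125 − 0.125(63 − 0.5x_A), which gives 0.9375x_A = 5.25 ⇒ x_A = 5.6.
Then x_E = 63 − 0.5·5.6 = 60.2.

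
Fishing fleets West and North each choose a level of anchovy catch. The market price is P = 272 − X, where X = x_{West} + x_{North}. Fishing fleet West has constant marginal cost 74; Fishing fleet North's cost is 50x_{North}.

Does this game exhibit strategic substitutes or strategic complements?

Fishing fleet West's profit: π = x_{West}(272 − (x_{West} + x_{North})) − 74x_{West}.
∂π/∂x_{West} = 198 − 2x_{West} − x_{North} = 0, so x_{West} = 99 − 0.5x_{North}.
The best-response slope dx_{West}/dx_{North} = −0.5 < 0: the reaction function is downward-sloping, so the choices are strategic substitutes.

strategic substitutes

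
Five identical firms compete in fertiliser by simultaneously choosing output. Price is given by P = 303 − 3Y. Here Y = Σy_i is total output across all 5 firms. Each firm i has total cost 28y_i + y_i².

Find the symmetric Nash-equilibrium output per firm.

13.75

A representative firm's profit is π_i = y_i(303 − 3Y) − 28y_i − y_i², with Y = y_i + Σ_{j≠i} y_j.
First-order condition: 275 − 8y_i − 3Σ_{j≠i} y_j = 0.
Imposing symmetry (y_j = y for all j) turns Σ_{j≠i} y_j into 4y, so 275 = 20y and y = 13.75.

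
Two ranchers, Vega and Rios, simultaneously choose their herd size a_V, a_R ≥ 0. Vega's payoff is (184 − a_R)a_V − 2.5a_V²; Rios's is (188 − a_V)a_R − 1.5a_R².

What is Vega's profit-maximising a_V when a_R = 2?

Expanding Vega's payoff: 184a_V − a_Ra_V − 2.5a_V².
∂π/∂a_V = 184 − a_R − 5a_V = 0, so a_V = 36.8 − 0.2a_R.
At a_R = 2: a_V = 36.8 − 0.2·2 = 36.4.

36.4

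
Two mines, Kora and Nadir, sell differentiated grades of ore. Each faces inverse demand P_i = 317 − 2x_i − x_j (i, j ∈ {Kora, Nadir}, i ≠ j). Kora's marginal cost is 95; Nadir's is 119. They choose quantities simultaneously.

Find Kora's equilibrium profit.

Mine Kora's profit: π = x_{Kora}(317 − 2x_{Kora} − x_{Nadir}) − 95x_{Kora}.
∂π/∂x_{Kora} = 222 − 4x_{Kora} − x_{Nadir} = 0 ⇒ x_{Kora} = 55.5 − 0.25x_{Nadir}.
Similarly x_{Nadir} = 49.5 − 0.25x_{Kora}.
Solving the two reaction functions simultaneously: (1 − (−0.25)(−0.25))x_{Kora} = 55.5 − 0.25·49.5, so 0.9375x_{Kora} = 43.125 and x_{Kora} = 46.
Then x_{Nadir} = 49.5 − 0.25·46 = 38.
P_{Kora} = 317 − 2·46 − 38 = 187.
Profit = (187 − 95)·46 = 4232.

4232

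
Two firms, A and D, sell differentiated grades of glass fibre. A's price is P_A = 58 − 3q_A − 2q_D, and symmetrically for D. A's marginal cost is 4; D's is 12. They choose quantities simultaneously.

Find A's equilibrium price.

Firm A's profit: π = q_A(58 − 3q_A − 2q_D) − 4q_A.
∂π/∂q_A = 54 − 6q_A − 2q_D = 0 ⇒ q_A = 9 − (1/3)q_D.
Similarly q_D = 23/3 − (1/3)q_A.
Substituting the second reaction function into the first: q_A = 9 − (1/3)(23/3 − (1/3)q_A), which gives (8/9)q_A = 58/9 ⇒ q_A = 7.25.
Then q_D = 23/3 − (1/3)·7.25 = 5.25.
P_A = 58 − 3·7.25 − 2·5.25 = 25.75.

25.75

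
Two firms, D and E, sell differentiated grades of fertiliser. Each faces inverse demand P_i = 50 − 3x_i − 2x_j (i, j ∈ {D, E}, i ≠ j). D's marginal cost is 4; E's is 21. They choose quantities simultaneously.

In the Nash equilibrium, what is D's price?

24.4375

Firm D's profit: π = x_D(50 − 3x_D − 2x_E) − 4x_D.
∂π/∂x_D = 46 − 6x_D − 2x_E = 0 ⇒ x_D = 23/3 − (1/3)x_E.
Similarly x_E = 29/6 − (1/3)x_D.
Substituting the second reaction function into the first: x_D = 23/3 − (1/3)(29/6 − (1/3)x_D), which gives (8/9)x_D = 109/18 ⇒ x_D = 6.8125.
Then x_E = 29/6 − (1/3)·6.8125 = 2.5625.
P_D = 50 − 3·6.8125 − 2·2.5625 = 24.4375.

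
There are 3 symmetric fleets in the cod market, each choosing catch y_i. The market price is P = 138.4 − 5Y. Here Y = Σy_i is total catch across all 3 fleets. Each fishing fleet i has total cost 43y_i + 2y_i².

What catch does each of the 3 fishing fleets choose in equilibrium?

3.975

A representative fishing fleet's profit is π_i = y_i(138.4 − 5Y) − 43y_i − 2y_i², with Y = y_i + Σ_{j≠i} y_j.
First-order condition: 95.4 − 14y_i − 5Σ_{j≠i} y_j = 0.
In a symmetric equilibrium every fishing fleet chooses the same y, so Σ_{j≠i} y_j = 2y. The condition becomes 95.4 − 24y = 0, giving y = 95.4/24 = 3.975.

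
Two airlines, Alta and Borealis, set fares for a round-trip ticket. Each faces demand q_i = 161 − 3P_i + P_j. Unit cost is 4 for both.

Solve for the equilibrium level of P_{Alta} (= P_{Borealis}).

Alta's profit: π = (P_{Alta} − 4)(161 − 3P_{Alta} + P_{Borealis}).
∂π/∂P_{Alta} = 173 − 6P_{Alta} + P_{Borealis} = 0 ⇒ P_{Alta} = 173/6 + (1/6)P_{Borealis}.
Setting P_{Alta} = P_{Borealis} in the reaction function: P_{Alta} = 173/6 + (1/6)P_{Alta}, so P_{Alta} = (173/6) / (5/6) = 34.6.

34.6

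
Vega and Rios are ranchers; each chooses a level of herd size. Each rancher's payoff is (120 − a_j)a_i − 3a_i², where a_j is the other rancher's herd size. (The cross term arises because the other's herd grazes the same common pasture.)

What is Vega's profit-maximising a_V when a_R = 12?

Vega's payoff is (120 − a_R)a_V − 3a_V².
∂π/∂a_V = 120 − a_R − 6a_V = 0, so a_V = 20 − (1/6)a_R.
At a_R = 12: a_V = 20 − (1/6)·12 = 18.

18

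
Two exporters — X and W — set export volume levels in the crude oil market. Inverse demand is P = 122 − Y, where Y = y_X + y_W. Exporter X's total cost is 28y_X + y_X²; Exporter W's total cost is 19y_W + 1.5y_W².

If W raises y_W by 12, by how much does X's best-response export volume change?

Exporter X's profit: π = y_X(122 − (y_X + y_W)) − 28y_X − y_X².
∂π/∂y_X = 94 − 4y_X − y_W = 0, so y_X = 23.5 − 0.25y_W.
The reaction-function slope is −0.25, so a 12-unit rise in y_W moves y_X by −0.25 × 12 = −3. X's best response falls — the actions are strategic substitutes.

-3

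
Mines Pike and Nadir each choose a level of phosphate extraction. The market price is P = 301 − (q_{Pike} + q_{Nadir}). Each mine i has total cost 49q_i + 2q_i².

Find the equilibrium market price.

Mine Pike's profit: π = q_{Pike}(301 − (q_{Pike} + q_{Nadir})) − 49q_{Pike} − 2q_{Pike}².
∂π/∂q_{Pike} = 252 − 6q_{Pike} − q_{Nadir} = 0, so q_{Pike} = 42 − (1/6)q_{Nadir}.
By symmetry q_{Nadir} = q_{Pike}; substituting into the reaction function, (7/6)q_{Pike} = 42 and q_{Pike} = 36.
Equilibrium price: P = 301 − 72 = 229.

229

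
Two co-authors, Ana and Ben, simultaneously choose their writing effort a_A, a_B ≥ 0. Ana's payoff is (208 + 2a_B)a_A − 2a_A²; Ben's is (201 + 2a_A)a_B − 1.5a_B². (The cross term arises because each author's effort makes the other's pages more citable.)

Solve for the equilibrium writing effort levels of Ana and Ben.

128.25, 152.5

Expanding Ana's payoff: 208a_A + 2a_Ba_A − 2a_A².
∂π/∂a_A = 208 + 2a_B − 4a_A = 0, so a_A = 52 + 0.5a_B.
Likewise for Ben: a_B = 67 + (2/3)a_A.
Solving the two reaction functions simultaneously: (1 − (0.5)(2/3))a_A = 52 + 0.5·67, so (2/3)a_A = 85.5 and a_A = 128.25.
Then a_B = 67 + (2/3)·128.25 = 152.5.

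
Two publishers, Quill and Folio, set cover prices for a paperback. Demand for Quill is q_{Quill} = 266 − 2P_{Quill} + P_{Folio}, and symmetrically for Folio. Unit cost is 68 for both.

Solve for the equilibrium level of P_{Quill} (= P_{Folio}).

Quill's profit: π = (P_{Quill} − 68)(266 − 2P_{Quill} + P_{Folio}).
∂π/∂P_{Quill} = 402 − 4P_{Quill} + P_{Folio} = 0 ⇒ P_{Quill} = 100.5 + 0.25P_{Folio}.
Setting P_{Quill} = P_{Folio} in the reaction function: P_{Quill} = 100.5 + 0.25P_{Quill}, so P_{Quill} = 100.5 / 0.75 = 134.

134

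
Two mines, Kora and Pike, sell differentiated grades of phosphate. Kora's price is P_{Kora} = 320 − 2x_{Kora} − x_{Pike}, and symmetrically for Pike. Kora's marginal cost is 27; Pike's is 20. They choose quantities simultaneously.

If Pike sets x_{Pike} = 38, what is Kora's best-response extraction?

Mine Kora's profit: π = x_{Kora}(320 − 2x_{Kora} − x_{Pike}) − 27x_{Kora}.
∂π/∂x_{Kora} = 293 − 4x_{Kora} − x_{Pike} = 0 ⇒ x_{Kora} = 73.25 − 0.25x_{Pike}.
At x_{Pike} = 38: x_{Kora} = 73.25 − 0.25·38 = 63.75.

63.75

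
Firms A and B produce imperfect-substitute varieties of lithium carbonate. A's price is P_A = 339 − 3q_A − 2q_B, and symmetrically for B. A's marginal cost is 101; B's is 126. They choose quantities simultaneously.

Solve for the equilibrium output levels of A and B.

31.3125, 25.0625

Firm A's profit: π = q_A(339 − 3q_A − 2q_B) − 101q_A.
∂π/∂q_A = 238 − 6q_A − 2q_B = 0 ⇒ q_A = 119/3 − (1/3)q_B.
Similarly q_B = 35.5 − (1/3)q_A.
Plugging q_B into A's best response: q_A = 119/3 − (1/3)(35.5 − (1/3)q_A) ⇒ (8/9)q_A = 167/6, so q_A = 31.3125.
Then q_B = 35.5 − (1/3)·31.3125 = 25.0625.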